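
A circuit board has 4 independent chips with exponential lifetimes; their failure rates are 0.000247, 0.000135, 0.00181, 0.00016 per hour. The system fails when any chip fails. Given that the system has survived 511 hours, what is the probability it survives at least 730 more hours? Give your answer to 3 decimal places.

0.180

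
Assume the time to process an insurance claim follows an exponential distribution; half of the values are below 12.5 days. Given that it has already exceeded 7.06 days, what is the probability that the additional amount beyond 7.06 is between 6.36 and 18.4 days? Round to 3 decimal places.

For an exponential, median = ln(2)/λ, so λ = ln 2 / 12.5 = 0.0554518 per day.
Memoryless: the residual past 7.06 is again Exp(λ).
P(6.36 < residual < 18.4) = e^(−λ·6.36) − e^(−λ·18.4) = 0.70281 − 0.36048 ≈ 0.342.

0.342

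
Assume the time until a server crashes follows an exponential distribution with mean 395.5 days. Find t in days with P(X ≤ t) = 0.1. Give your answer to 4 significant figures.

The rate is λ = 1/395.5 = 0.00252845 per day.
Set 1 − e^(−λt) = 0.1, so t = −ln(0.9)/λ = 0.10536/0.00252845 ≈ 41.6701 days.

41.67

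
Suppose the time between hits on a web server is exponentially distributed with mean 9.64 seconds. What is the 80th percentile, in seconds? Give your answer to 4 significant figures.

15.51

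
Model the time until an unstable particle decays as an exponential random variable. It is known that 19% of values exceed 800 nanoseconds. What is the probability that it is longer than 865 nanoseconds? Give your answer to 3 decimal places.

0.166

e^(−λ·800) = 0.19 ⇒ λ = −ln(0.19)/800 = 0.00207591.
P(X > 865) = e^(−0.00207591·865) = e^(−1.7957) ≈ 0.166.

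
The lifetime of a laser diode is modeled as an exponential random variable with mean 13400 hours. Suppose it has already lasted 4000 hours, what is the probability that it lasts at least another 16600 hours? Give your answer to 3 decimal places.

0.290

The rate is λ = 1/13400 = 0.0000746269 per hour.
By the memoryless property, P(X > 4000+16600 | X > 4000) = P(X > 16600).
P(X > 16600) = e^(−1.2388) ≈ 0.290.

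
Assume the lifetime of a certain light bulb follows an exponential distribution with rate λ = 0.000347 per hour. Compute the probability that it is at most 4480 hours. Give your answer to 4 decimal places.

0.7887

P(X ≤ 4480) = 1 − e^(−λ·4480) = 1 − e^(−1.5546) ≈ 0.7887.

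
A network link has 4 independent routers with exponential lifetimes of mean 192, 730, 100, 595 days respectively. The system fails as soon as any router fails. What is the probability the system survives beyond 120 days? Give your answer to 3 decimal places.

The first failure time is exponential with rate Σλ_i = 1/192 + 1/730 + 1/100 + 1/595 = 0.0182589 per day.
P(min > 120) = e^(−0.0182589·120) = e^(−2.1911) ≈ 0.112.

0.112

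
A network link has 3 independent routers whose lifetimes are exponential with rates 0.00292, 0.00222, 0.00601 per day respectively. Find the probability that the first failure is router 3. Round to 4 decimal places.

0.5390

The time to first failure is exponential with rate Σλ = 0.00292 + 0.00222 + 0.00601 = 0.01115.
P(router 3 first) = λ_3/Σλ = 0.00601/0.01115 ≈ 0.5390.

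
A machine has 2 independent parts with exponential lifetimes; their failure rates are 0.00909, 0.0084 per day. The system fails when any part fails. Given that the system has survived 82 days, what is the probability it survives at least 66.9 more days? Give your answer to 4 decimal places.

0.3103

Time to first failure ~ Exp(Σλ) with Σλ = 0.01749.
By memorylessness, P(T > 82+66.9 | T > 82) = P(T > 66.9) = e^(−0.01749·66.9) ≈ 0.3103.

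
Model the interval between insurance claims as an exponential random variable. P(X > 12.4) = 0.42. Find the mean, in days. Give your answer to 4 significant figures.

e^(−λ·12.4) = 0.42 ⇒ λ = −ln(0.42)/12.4 = 0.0699597.
Mean = 1/λ = 14.2939 days.

14.29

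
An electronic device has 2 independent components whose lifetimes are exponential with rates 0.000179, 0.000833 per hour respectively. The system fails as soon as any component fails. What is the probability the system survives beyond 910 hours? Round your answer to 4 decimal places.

0.3982

The time to first failure is exponential with rate Σλ = 0.000179 + 0.000833 = 0.001012.
P(min > 910) = e^(−0.001012·910) = e^(−0.92092) ≈ 0.3982.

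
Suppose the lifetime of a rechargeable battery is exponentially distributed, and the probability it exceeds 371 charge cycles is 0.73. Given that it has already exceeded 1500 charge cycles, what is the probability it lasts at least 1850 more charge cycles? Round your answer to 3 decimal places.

From e^(−λ·371) = 0.73, λ = −ln(0.73)/371 = 0.000848277.
Memoryless: P(X > 1500+1850 | X > 1500) = P(X > 1850) = e^(−0.000848277·1850) ≈ 0.208.

0.208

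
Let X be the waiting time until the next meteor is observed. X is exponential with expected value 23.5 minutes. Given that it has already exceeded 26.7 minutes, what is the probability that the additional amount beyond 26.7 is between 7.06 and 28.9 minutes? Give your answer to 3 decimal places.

0.448

The rate is λ = 1/23.5 = 0.0425532 per minute.
Memoryless: the residual past 26.7 is again Exp(λ).
P(7.06 < residual < 28.9) = e^(−λ·7.06) − e^(−λ·28.9) = 0.74050 − 0.29235 ≈ 0.448.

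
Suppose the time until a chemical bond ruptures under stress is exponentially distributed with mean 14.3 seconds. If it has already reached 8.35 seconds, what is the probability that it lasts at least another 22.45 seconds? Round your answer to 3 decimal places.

The rate is λ = 1/14.3 = 0.0699301 per second.
P(X > s+t | X > s) = e^(−λ(s+t))/e^(−λs) = e^(−λt), independent of s = 8.35.
P(X > 22.45) = e^(−1.5699) ≈ 0.208.

0.208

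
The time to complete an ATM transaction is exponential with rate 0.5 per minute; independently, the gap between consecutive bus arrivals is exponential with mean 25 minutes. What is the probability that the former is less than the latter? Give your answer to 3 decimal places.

λ_1 = 0.5, λ_2 = 1/25 = 0.04.
For independent exponentials, P(the former < the latter) = λ_1/(λ_1+λ_2) = 0.5/0.54 ≈ 0.926.

0.926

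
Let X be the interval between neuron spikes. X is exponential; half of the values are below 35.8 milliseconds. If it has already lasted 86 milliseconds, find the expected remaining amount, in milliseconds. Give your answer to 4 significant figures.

51.65

For an exponential, median = ln(2)/λ, so λ = ln 2 / 35.8 = 0.0193617 per millisecond.
By memorylessness, the remaining amount past any threshold is again Exp(λ) with mean 1/λ = 51.6485 milliseconds.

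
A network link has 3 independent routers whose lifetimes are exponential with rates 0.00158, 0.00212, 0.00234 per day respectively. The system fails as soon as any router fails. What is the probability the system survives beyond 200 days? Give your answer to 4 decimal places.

0.2988

The time to first failure is exponential with rate Σλ = 0.00158 + 0.00212 + 0.00234 = 0.00604.
P(min > 200) = e^(−0.00604·200) = e^(−1.208) ≈ 0.2988.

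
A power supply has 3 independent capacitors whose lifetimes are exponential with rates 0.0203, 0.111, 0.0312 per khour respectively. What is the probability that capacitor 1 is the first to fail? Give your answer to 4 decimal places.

The time to first failure is exponential with rate Σλ = 0.0203 + 0.111 + 0.0312 = 0.1625.
P(capacitor 1 first) = λ_1/Σλ = 0.0203/0.1625 ≈ 0.1249.

0.1249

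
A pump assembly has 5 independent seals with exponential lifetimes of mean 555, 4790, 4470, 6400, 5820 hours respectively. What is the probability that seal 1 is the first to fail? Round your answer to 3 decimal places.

0.703

Rates: λ_i = 1/mean_i → 0.0018018, 0.000208768, 0.000223714, 0.00015625, 0.000171821; Σλ = 0.00256236.
P(seal 1 first) = λ_1/Σλ = 0.0018018/0.00256236 ≈ 0.703.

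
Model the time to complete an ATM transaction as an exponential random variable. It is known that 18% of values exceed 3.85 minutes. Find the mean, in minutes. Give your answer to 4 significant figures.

2.245

e^(−λ·3.85) = 0.18 ⇒ λ = −ln(0.18)/3.85 = 0.445402.
Mean = 1/λ = 2.24516 minutes.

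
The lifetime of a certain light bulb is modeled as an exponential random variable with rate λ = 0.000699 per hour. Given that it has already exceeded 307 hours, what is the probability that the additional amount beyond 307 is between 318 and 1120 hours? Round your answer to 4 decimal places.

Memoryless: the residual past 307 is again Exp(λ).
P(318 < residual < 1120) = e^(−λ·318) − e^(−λ·1120) = 0.80069 − 0.45709 ≈ 0.3436.

0.3436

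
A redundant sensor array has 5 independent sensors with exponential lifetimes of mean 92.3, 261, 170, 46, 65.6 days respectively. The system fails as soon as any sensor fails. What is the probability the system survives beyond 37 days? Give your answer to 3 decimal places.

0.119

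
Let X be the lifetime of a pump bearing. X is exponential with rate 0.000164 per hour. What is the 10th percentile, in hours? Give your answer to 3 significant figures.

642

Set 1 − e^(−λt) = 0.1, so t = −ln(0.9)/λ = 0.10536/0.000164 ≈ 642.442 hours.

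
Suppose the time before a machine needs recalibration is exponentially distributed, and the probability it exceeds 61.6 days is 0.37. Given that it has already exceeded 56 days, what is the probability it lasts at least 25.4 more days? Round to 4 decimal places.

0.6637

From e^(−λ·61.6) = 0.37, λ = −ln(0.37)/61.6 = 0.0161405.
Memoryless: P(X > 56+25.4 | X > 56) = P(X > 25.4) = e^(−0.0161405·25.4) ≈ 0.6637.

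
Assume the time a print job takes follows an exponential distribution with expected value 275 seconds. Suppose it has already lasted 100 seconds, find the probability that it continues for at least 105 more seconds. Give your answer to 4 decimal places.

The rate is λ = 1/275 = 0.00363636 per second.
By the memoryless property, P(X > 100+105 | X > 100) = P(X > 105).
P(X > 105) = e^(−0.38182) ≈ 0.6826.

0.6826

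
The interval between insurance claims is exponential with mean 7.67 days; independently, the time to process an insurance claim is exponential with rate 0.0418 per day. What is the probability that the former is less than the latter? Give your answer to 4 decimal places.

λ_1 = 1/7.67 = 0.130378, λ_2 = 0.0418.
For independent exponentials, P(the former < the latter) = λ_1/(λ_1+λ_2) = 0.130378/0.172178 ≈ 0.7572.

0.7572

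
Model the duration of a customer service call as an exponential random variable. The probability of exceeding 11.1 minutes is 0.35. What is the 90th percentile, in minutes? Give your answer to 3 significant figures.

24.3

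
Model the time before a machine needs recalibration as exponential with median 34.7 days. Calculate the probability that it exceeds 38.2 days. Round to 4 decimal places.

For an exponential, median = ln(2)/λ, so λ = ln 2 / 34.7 = 0.0199754 per day.
P(X > 38.2) = e^(−λ·38.2) = e^(−0.76306) ≈ 0.4662.

0.4662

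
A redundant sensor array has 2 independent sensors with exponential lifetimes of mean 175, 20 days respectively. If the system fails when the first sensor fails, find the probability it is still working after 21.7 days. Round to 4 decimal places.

0.2985

The first failure time is exponential with rate Σλ_i = 1/175 + 1/20 = 0.0557143 per day.
P(min > 21.7) = e^(−0.0557143·21.7) = e^(−1.209) ≈ 0.2985.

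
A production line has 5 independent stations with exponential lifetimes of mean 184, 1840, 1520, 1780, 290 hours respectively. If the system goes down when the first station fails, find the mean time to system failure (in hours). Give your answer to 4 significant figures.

93.93

The first failure time is exponential with rate Σλ_i = 1/184 + 1/1840 + 1/1520 + 1/1780 + 1/290 = 0.0106462 per hour.
E[min] = 1/Σλ = 1/0.0106462 = 93.93 hours.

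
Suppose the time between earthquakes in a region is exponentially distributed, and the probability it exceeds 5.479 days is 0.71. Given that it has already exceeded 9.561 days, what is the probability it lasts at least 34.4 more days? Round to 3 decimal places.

From e^(−λ·5.479) = 0.71, λ = −ln(0.71)/5.479 = 0.0625096.
Memoryless: P(X > 9.561+34.4 | X > 9.561) = P(X > 34.4) = e^(−0.0625096·34.4) ≈ 0.116.

0.116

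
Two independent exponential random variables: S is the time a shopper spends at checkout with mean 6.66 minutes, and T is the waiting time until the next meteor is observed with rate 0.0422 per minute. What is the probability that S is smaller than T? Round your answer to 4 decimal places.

λ_1 = 1/6.66 = 0.15015, λ_2 = 0.0422.
For independent exponentials, P(S < T) = λ_1/(λ_1+λ_2) = 0.15015/0.19235 ≈ 0.7806.

0.7806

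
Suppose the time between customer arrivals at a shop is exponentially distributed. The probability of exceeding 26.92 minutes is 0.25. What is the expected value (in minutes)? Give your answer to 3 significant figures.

e^(−λ·26.92) = 0.25 ⇒ λ = −ln(0.25)/26.92 = 0.0514968.
Mean = 1/λ = 19.4187 minutes.

19.4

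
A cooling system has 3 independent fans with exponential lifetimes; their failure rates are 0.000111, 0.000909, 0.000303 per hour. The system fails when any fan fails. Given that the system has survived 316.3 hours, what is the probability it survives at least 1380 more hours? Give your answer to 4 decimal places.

0.1611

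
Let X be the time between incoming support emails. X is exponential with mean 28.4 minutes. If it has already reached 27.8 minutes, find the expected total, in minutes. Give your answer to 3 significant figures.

56.2

The rate is λ = 1/28.4 = 0.0352113 per minute.
By memorylessness, E[X | X > 27.8] = 27.8 + 1/λ = 27.8 + 28.4 = 56.2 minutes.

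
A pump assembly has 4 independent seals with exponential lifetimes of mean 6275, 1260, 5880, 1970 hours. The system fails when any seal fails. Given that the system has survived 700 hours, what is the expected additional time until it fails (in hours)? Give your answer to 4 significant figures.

First-failure rate Σλ = 1/6275 + 1/1260 + 1/5880 + 1/1970 = 0.0016307.
By memorylessness the expected residual is 1/Σλ = 613.235 hours, regardless of the 700 already elapsed.

613.2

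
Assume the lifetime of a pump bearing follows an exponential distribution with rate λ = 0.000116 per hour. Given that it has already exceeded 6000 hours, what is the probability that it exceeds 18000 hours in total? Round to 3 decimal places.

0.249

The exponential is memoryless, so the remaining time is again Exp(λ): the condition X > 6000 is irrelevant.
P(X > 12000) = e^(−1.392) ≈ 0.249.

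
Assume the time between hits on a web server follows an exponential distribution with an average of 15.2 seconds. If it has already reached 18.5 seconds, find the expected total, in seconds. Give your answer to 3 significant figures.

33.7

The rate is λ = 1/15.2 = 0.0657895 per second.
By memorylessness, E[X | X > 18.5] = 18.5 + 1/λ = 18.5 + 15.2 = 33.7 seconds.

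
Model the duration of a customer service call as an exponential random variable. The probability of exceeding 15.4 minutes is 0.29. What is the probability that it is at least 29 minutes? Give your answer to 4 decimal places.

0.0972

e^(−λ·15.4) = 0.29 ⇒ λ = −ln(0.29)/15.4 = 0.0803815.
P(X > 29) = e^(−0.0803815·29) = e^(−2.3311) ≈ 0.0972.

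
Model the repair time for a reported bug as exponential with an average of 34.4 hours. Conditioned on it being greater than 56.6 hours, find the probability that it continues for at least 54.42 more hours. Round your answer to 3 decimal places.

The rate is λ = 1/34.4 = 0.0290698 per hour.
By the memoryless property, P(X > 56.6+54.42 | X > 56.6) = P(X > 54.42).
P(X > 54.42) = e^(−1.582) ≈ 0.206.

0.206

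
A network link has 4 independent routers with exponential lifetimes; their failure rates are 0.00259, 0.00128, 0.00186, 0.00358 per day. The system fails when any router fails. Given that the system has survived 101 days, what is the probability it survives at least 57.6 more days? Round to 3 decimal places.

0.585

Time to first failure ~ Exp(Σλ) with Σλ = 0.00931.
By memorylessness, P(T > 101+57.6 | T > 101) = P(T > 57.6) = e^(−0.00931·57.6) ≈ 0.585.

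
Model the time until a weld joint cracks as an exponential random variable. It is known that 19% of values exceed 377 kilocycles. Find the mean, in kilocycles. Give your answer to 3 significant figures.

e^(−λ·377) = 0.19 ⇒ λ = −ln(0.19)/377 = 0.00440512.
Mean = 1/λ = 227.008 kilocycles.

227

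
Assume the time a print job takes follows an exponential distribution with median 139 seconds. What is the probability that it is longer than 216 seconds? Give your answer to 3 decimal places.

For an exponential, median = ln(2)/λ, so λ = ln 2 / 139 = 0.00498667 per second.
P(X > 216) = e^(−λ·216) = e^(−1.0771) ≈ 0.341.

0.341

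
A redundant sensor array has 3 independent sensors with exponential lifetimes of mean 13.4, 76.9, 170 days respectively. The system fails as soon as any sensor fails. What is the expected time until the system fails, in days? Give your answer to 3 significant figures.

The first failure time is exponential with rate Σλ_i = 1/13.4 + 1/76.9 + 1/170 = 0.0935131 per day.
E[min] = 1/Σλ = 1/0.0935131 = 10.6937 days.

10.7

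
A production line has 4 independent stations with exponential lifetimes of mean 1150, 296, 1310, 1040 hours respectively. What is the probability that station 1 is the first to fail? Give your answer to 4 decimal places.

0.1456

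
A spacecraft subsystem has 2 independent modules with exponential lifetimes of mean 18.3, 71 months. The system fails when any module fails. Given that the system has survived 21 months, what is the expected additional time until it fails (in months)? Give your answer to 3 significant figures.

14.5

First-failure rate Σλ = 1/18.3 + 1/71 = 0.0687293.
By memorylessness the expected residual is 1/Σλ = 14.5498 months, regardless of the 21 already elapsed.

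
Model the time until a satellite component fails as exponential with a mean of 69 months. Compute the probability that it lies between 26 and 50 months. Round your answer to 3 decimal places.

The rate is λ = 1/69 = 0.0144928 per month.
P(26 < X < 50) = e^(−λ·26) − e^(−λ·50) = 0.68605 − 0.48450 ≈ 0.202.

0.202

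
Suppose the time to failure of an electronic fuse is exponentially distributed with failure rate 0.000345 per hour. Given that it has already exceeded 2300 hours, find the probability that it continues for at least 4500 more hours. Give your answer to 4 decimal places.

0.2117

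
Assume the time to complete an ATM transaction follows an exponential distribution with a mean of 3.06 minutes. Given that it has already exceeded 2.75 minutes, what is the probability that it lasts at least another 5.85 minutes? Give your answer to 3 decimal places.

The rate is λ = 1/3.06 = 0.326797 per minute.
The exponential is memoryless, so the remaining time is again Exp(λ): the condition X > 2.75 is irrelevant.
P(X > 5.85) = e^(−1.9118) ≈ 0.148.

0.148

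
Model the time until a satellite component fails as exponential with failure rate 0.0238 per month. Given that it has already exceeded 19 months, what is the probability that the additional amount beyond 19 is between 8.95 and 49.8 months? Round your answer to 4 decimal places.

0.5025

Memoryless: the residual past 19 is again Exp(λ).
P(8.95 < residual < 49.8) = e^(−λ·8.95) − e^(−λ·49.8) = 0.80815 − 0.30567 ≈ 0.5025.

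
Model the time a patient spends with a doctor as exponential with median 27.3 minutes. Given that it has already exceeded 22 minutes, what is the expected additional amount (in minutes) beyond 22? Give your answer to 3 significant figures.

For an exponential, median = ln(2)/λ, so λ = ln 2 / 27.3 = 0.02539 per minute.
By memorylessness, the remaining amount past any threshold is again Exp(λ) with mean 1/λ = 39.3856 minutes.

39.4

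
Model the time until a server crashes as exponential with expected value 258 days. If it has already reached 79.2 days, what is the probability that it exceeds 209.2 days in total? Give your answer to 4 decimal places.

The rate is λ = 1/258 = 0.00387597 per day.
P(X > s+t | X > s) = e^(−λ(s+t))/e^(−λs) = e^(−λt), independent of s = 79.2.
P(X > 130) = e^(−0.50388) ≈ 0.6042.

0.6042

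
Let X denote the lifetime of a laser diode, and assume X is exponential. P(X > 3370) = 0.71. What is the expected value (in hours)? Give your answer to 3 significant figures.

9840

e^(−λ·3370) = 0.71 ⇒ λ = −ln(0.71)/3370 = 0.000101629.
Mean = 1/λ = 9839.69 hours.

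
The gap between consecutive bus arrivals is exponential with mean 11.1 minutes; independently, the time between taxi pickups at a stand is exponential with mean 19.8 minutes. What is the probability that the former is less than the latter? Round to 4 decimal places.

0.6408

λ_1 = 1/11.1 = 0.0900901, λ_2 = 1/19.8 = 0.0505051.
For independent exponentials, P(the former < the latter) = λ_1/(λ_1+λ_2) = 0.0900901/0.140595 ≈ 0.6408.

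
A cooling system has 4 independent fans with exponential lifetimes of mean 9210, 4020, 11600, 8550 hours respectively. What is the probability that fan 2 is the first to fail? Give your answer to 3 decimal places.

Rates: λ_i = 1/mean_i → 0.000108578, 0.000248756, 0.0000862069, 0.000116959; Σλ = 0.0005605.
P(fan 2 first) = λ_2/Σλ = 0.000248756/0.0005605 ≈ 0.444.

0.444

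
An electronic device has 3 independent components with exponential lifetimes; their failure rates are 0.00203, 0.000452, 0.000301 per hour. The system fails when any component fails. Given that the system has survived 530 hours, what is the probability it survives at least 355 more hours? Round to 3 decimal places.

Time to first failure ~ Exp(Σλ) with Σλ = 0.002783.
By memorylessness, P(T > 530+355 | T > 530) = P(T > 355) = e^(−0.002783·355) ≈ 0.372.

0.372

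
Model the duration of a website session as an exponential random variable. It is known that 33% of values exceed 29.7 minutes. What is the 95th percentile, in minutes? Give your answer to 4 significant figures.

e^(−λ·29.7) = 0.33 ⇒ λ = −ln(0.33)/29.7 = 0.0373287.
95th percentile: 1 − e^(−λt) = 0.95, t = −ln(0.05)/λ = 80.2528 minutes.

80.25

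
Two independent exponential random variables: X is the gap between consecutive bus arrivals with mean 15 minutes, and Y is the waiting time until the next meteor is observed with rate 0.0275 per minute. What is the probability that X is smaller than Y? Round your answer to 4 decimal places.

λ_1 = 1/15 = 0.0666667, λ_2 = 0.0275.
For independent exponentials, P(X < Y) = λ_1/(λ_1+λ_2) = 0.0666667/0.0941667 ≈ 0.7080.

0.7080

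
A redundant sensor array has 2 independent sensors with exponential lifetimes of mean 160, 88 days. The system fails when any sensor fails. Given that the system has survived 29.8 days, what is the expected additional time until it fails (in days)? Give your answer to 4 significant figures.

56.77

First-failure rate Σλ = 1/160 + 1/88 = 0.0176136.
By memorylessness the expected residual is 1/Σλ = 56.7742 days, regardless of the 29.8 already elapsed.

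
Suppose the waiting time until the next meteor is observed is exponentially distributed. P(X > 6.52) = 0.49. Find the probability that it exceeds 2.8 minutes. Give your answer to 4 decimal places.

e^(−λ·6.52) = 0.49 ⇒ λ = −ln(0.49)/6.52 = 0.109409.
P(X > 2.8) = e^(−0.109409·2.8) = e^(−0.30635) ≈ 0.7361.

0.7361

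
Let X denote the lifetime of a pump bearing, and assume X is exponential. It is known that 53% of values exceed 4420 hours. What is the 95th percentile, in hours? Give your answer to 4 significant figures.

20860

e^(−λ·4420) = 0.53 ⇒ λ = −ln(0.53)/4420 = 0.000143638.
95th percentile: 1 − e^(−λt) = 0.95, t = −ln(0.05)/λ = 20856.2 hours.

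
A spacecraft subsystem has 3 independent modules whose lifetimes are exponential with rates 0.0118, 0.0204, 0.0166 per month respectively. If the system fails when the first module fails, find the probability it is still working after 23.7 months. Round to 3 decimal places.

0.315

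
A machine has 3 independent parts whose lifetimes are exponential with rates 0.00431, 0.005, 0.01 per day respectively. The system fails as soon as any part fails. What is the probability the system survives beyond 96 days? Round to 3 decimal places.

The time to first failure is exponential with rate Σλ = 0.00431 + 0.005 + 0.01 = 0.01931.
P(min > 96) = e^(−0.01931·96) = e^(−1.8538) ≈ 0.157.

0.157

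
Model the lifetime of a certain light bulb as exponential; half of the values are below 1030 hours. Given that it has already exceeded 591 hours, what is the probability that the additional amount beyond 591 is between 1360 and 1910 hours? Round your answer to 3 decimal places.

0.124

For an exponential, median = ln(2)/λ, so λ = ln 2 / 1030 = 0.000672958 per hour.
Memoryless: the residual past 591 is again Exp(λ).
P(1360 < residual < 1910) = e^(−λ·1360) − e^(−λ·1910) = 0.40043 − 0.27655 ≈ 0.124.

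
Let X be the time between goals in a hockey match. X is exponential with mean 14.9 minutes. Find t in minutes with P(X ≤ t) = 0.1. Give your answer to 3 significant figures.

1.57

The rate is λ = 1/14.9 = 0.0671141 per minute.
Set 1 − e^(−λt) = 0.1, so t = −ln(0.9)/λ = 0.10536/0.0671141 ≈ 1.56987 minutes.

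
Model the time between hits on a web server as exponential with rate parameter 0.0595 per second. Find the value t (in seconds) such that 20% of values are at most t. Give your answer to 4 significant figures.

Set 1 − e^(−λt) = 0.2, so t = −ln(0.8)/λ = 0.22314/0.0595 ≈ 3.75031 seconds.

3.750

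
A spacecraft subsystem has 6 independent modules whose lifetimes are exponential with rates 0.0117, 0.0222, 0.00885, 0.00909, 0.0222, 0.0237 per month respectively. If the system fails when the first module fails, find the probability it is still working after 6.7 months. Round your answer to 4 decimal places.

The time to first failure is exponential with rate Σλ = 0.0117 + 0.0222 + 0.00885 + 0.00909 + 0.0222 + 0.0237 = 0.09774.
P(min > 6.7) = e^(−0.09774·6.7) = e^(−0.65486) ≈ 0.5195.

0.5195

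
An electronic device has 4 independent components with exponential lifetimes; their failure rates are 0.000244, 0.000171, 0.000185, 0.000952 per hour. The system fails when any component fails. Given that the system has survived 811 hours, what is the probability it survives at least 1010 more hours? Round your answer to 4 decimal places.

Time to first failure ~ Exp(Σλ) with Σλ = 0.001552.
By memorylessness, P(T > 811+1010 | T > 811) = P(T > 1010) = e^(−0.001552·1010) ≈ 0.2086.

0.2086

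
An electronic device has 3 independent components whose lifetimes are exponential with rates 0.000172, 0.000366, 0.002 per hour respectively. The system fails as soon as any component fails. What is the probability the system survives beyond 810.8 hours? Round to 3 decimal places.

0.128

The time to first failure is exponential with rate Σλ = 0.000172 + 0.000366 + 0.002 = 0.002538.
P(min > 810.8) = e^(−0.002538·810.8) = e^(−2.0578) ≈ 0.128.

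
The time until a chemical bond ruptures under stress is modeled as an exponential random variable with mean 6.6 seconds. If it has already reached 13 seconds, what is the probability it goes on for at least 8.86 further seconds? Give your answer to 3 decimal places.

0.261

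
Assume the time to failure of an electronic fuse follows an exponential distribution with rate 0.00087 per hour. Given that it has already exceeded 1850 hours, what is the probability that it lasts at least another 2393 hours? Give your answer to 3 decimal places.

P(X > s+t | X > s) = e^(−λ(s+t))/e^(−λs) = e^(−λt), independent of s = 1850.
P(X > 2393) = e^(−2.0819) ≈ 0.125.

0.125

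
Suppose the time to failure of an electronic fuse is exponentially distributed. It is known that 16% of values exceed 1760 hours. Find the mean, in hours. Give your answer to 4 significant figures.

960.4

e^(−λ·1760) = 0.16 ⇒ λ = −ln(0.16)/1760 = 0.00104124.
Mean = 1/λ = 960.394 hours.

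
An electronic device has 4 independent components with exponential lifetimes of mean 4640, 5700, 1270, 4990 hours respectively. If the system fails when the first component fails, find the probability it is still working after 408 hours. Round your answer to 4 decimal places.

0.5698

The first failure time is exponential with rate Σλ_i = 1/4640 + 1/5700 + 1/1270 + 1/4990 = 0.00137876 per hour.
P(min > 408) = e^(−0.00137876·408) = e^(−0.56253) ≈ 0.5698.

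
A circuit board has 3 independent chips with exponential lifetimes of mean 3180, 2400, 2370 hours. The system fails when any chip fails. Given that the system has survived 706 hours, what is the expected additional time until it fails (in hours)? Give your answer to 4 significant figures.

867.2

First-failure rate Σλ = 1/3180 + 1/2400 + 1/2370 = 0.00115307.
By memorylessness the expected residual is 1/Σλ = 867.248 hours, regardless of the 706 already elapsed.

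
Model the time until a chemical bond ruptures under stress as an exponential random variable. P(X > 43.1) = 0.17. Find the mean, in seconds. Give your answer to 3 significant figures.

24.3

e^(−λ·43.1) = 0.17 ⇒ λ = −ln(0.17)/43.1 = 0.0411127.
Mean = 1/λ = 24.3234 seconds.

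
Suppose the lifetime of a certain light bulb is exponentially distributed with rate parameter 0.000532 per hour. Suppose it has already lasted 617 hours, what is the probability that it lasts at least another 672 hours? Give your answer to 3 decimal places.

The exponential is memoryless, so the remaining time is again Exp(λ): the condition X > 617 is irrelevant.
P(X > 672) = e^(−0.3575) ≈ 0.699.

0.699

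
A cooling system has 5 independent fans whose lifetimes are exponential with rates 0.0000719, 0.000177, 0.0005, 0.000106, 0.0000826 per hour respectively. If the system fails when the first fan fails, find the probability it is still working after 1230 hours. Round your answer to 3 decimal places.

The time to first failure is exponential with rate Σλ = 0.0000719 + 0.000177 + 0.0005 + 0.000106 + 0.0000826 = 0.0009375.
P(min > 1230) = e^(−0.0009375·1230) = e^(−1.1531) ≈ 0.316.

0.316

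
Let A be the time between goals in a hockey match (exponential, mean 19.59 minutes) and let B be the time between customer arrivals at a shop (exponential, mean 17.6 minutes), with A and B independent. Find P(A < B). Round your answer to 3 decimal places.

λ_1 = 1/19.59 = 0.0510465, λ_2 = 1/17.6 = 0.0568182.
For independent exponentials, P(A < B) = λ_1/(λ_1+λ_2) = 0.0510465/0.107865 ≈ 0.473.

0.473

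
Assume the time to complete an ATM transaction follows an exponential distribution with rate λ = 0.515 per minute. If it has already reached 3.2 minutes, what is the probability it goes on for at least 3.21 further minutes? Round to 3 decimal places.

By the memoryless property, P(X > 3.2+3.21 | X > 3.2) = P(X > 3.21).
P(X > 3.21) = e^(−1.6532) ≈ 0.191.

0.191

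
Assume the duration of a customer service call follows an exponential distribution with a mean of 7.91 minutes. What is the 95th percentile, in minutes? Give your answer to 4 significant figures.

23.70

The rate is λ = 1/7.91 = 0.126422 per minute.
Set 1 − e^(−λt) = 0.95, so t = −ln(0.05)/λ = 2.9957/0.126422 ≈ 23.6962 minutes.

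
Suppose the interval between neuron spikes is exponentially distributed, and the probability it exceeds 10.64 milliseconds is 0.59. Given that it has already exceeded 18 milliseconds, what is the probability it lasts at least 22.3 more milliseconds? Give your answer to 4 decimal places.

0.3309

From e^(−λ·10.64) = 0.59, λ = −ln(0.59)/10.64 = 0.0495895.
Memoryless: P(X > 18+22.3 | X > 18) = P(X > 22.3) = e^(−0.0495895·22.3) ≈ 0.3309.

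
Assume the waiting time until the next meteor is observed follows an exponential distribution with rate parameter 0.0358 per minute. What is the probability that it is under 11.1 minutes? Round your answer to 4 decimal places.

P(X ≤ 11.1) = 1 − e^(−λ·11.1) = 1 − e^(−0.39738) ≈ 0.3279.

0.3279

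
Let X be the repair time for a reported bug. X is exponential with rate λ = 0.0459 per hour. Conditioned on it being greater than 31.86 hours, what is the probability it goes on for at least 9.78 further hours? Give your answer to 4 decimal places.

0.6383

P(X > s+t | X > s) = e^(−λ(s+t))/e^(−λs) = e^(−λt), independent of s = 31.86.
P(X > 9.78) = e^(−0.4489) ≈ 0.6383.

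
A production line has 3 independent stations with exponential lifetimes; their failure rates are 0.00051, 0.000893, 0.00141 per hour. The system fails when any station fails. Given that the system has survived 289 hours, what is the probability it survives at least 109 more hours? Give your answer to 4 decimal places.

0.7359

Time to first failure ~ Exp(Σλ) with Σλ = 0.002813.
By memorylessness, P(T > 289+109 | T > 289) = P(T > 109) = e^(−0.002813·109) ≈ 0.7359.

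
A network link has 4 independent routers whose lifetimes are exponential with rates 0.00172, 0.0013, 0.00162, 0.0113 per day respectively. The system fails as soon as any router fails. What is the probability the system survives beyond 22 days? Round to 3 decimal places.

0.704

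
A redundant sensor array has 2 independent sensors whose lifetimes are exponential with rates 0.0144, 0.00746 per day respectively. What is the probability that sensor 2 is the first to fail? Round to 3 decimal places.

The time to first failure is exponential with rate Σλ = 0.0144 + 0.00746 = 0.02186.
P(sensor 2 first) = λ_2/Σλ = 0.00746/0.02186 ≈ 0.341.

0.341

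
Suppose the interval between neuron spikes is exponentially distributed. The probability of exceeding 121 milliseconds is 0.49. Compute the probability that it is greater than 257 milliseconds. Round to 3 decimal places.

0.220

e^(−λ·121) = 0.49 ⇒ λ = −ln(0.49)/121 = 0.00589545.
P(X > 257) = e^(−0.00589545·257) = e^(−1.5151) ≈ 0.220.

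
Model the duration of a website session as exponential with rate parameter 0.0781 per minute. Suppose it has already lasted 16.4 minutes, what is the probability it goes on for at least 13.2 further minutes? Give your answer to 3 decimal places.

P(X > s+t | X > s) = e^(−λ(s+t))/e^(−λs) = e^(−λt), independent of s = 16.4.
P(X > 13.2) = e^(−1.0309) ≈ 0.357.

0.357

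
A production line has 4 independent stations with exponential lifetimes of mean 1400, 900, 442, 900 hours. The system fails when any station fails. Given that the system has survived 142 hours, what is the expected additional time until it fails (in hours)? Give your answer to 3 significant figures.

First-failure rate Σλ = 1/1400 + 1/900 + 1/442 + 1/900 = 0.00519895.
By memorylessness the expected residual is 1/Σλ = 192.346 hours, regardless of the 142 already elapsed.

192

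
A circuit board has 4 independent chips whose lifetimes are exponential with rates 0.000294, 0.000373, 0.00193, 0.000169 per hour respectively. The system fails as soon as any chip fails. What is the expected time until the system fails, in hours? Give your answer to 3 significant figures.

The time to first failure is exponential with rate Σλ = 0.000294 + 0.000373 + 0.00193 + 0.000169 = 0.002766.
E[min] = 1/Σλ = 1/0.002766 = 361.533 hours.

362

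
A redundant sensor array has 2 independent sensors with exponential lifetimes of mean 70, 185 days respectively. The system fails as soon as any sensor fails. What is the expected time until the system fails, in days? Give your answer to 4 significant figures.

The first failure time is exponential with rate Σλ_i = 1/70 + 1/185 = 0.0196911 per day.
E[min] = 1/Σλ = 1/0.0196911 = 50.7843 days.

50.78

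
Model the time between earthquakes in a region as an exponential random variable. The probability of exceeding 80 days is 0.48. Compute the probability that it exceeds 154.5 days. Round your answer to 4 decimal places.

0.2423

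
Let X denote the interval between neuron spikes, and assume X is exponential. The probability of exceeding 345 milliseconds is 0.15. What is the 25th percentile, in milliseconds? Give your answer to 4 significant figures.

e^(−λ·345) = 0.15 ⇒ λ = −ln(0.15)/345 = 0.0054989.
25th percentile: 1 − e^(−λt) = 0.25, t = −ln(0.75)/λ = 52.3163 milliseconds.

52.32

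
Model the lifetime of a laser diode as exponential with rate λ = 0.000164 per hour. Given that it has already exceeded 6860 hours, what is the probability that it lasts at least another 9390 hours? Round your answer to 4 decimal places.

The exponential is memoryless, so the remaining time is again Exp(λ): the condition X > 6860 is irrelevant.
P(X > 9390) = e^(−1.54) ≈ 0.2144.

0.2144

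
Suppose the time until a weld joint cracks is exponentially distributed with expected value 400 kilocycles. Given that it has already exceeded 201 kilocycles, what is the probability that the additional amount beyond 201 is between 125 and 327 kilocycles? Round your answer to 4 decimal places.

0.2901

The rate is λ = 1/400 = 0.0025 per kilocycle.
Memoryless: the residual past 201 is again Exp(λ).
P(125 < residual < 327) = e^(−λ·125) − e^(−λ·327) = 0.73162 − 0.44153 ≈ 0.2901.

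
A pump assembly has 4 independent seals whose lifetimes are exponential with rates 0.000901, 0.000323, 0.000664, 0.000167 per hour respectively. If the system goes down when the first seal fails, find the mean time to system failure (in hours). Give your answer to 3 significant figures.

487

The time to first failure is exponential with rate Σλ = 0.000901 + 0.000323 + 0.000664 + 0.000167 = 0.002055.
E[min] = 1/Σλ = 1/0.002055 = 486.618 hours.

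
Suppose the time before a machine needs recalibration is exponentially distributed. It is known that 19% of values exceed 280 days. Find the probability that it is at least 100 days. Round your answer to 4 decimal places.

0.5526

e^(−λ·280) = 0.19 ⇒ λ = −ln(0.19)/280 = 0.00593118.
P(X > 100) = e^(−0.00593118·100) = e^(−0.59312) ≈ 0.5526.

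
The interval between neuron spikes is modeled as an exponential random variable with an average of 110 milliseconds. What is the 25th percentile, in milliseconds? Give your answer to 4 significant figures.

The rate is λ = 1/110 = 0.00909091 per millisecond.
Set 1 − e^(−λt) = 0.25, so t = −ln(0.75)/λ = 0.28768/0.00909091 ≈ 31.645 milliseconds.

31.65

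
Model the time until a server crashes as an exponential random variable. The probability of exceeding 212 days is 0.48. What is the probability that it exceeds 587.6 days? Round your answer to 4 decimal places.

0.1308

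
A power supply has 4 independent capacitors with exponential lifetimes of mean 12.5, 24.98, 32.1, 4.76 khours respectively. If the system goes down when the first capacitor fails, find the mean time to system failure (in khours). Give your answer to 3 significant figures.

2.77

The first failure time is exponential with rate Σλ_i = 1/12.5 + 1/24.98 + 1/32.1 + 1/4.76 = 0.361269 per khour.
E[min] = 1/Σλ = 1/0.361269 = 2.76802 khours.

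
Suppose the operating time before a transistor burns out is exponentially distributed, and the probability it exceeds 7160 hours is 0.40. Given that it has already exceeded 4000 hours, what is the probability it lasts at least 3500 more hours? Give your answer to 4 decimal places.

From e^(−λ·7160) = 0.40, λ = −ln(0.40)/7160 = 0.000127974.
Memoryless: P(X > 4000+3500 | X > 4000) = P(X > 3500) = e^(−0.000127974·3500) ≈ 0.6390.

0.6390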